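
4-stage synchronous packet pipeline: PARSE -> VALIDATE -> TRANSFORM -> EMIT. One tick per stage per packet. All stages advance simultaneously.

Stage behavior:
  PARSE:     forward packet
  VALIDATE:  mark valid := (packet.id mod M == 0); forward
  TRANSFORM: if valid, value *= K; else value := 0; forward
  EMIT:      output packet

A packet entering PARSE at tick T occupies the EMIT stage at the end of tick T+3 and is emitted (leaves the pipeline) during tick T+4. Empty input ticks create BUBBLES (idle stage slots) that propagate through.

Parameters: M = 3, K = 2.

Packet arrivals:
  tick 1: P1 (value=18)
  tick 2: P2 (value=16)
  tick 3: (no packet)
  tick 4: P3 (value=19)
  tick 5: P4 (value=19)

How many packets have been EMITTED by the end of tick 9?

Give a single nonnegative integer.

Answer: 4

Derivation:
Tick 1: [PARSE:P1(v=18,ok=F), VALIDATE:-, TRANSFORM:-, EMIT:-] out:-; in:P1
Tick 2: [PARSE:P2(v=16,ok=F), VALIDATE:P1(v=18,ok=F), TRANSFORM:-, EMIT:-] out:-; in:P2
Tick 3: [PARSE:-, VALIDATE:P2(v=16,ok=F), TRANSFORM:P1(v=0,ok=F), EMIT:-] out:-; in:-
Tick 4: [PARSE:P3(v=19,ok=F), VALIDATE:-, TRANSFORM:P2(v=0,ok=F), EMIT:P1(v=0,ok=F)] out:-; in:P3
Tick 5: [PARSE:P4(v=19,ok=F), VALIDATE:P3(v=19,ok=T), TRANSFORM:-, EMIT:P2(v=0,ok=F)] out:P1(v=0); in:P4
Tick 6: [PARSE:-, VALIDATE:P4(v=19,ok=F), TRANSFORM:P3(v=38,ok=T), EMIT:-] out:P2(v=0); in:-
Tick 7: [PARSE:-, VALIDATE:-, TRANSFORM:P4(v=0,ok=F), EMIT:P3(v=38,ok=T)] out:-; in:-
Tick 8: [PARSE:-, VALIDATE:-, TRANSFORM:-, EMIT:P4(v=0,ok=F)] out:P3(v=38); in:-
Tick 9: [PARSE:-, VALIDATE:-, TRANSFORM:-, EMIT:-] out:P4(v=0); in:-
Emitted by tick 9: ['P1', 'P2', 'P3', 'P4']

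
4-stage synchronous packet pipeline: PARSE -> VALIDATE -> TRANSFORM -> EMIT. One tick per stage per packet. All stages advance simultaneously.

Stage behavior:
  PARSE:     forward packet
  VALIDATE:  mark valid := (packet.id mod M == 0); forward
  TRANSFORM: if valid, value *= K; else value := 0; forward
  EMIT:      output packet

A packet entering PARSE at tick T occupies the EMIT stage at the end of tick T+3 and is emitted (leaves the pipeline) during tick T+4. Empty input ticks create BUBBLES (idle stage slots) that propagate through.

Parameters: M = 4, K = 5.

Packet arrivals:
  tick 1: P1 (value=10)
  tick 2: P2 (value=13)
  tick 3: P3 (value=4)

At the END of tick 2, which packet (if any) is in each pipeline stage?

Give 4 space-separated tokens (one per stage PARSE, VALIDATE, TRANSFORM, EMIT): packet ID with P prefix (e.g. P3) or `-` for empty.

Answer: P2 P1 - -

Derivation:
Tick 1: [PARSE:P1(v=10,ok=F), VALIDATE:-, TRANSFORM:-, EMIT:-] out:-; in:P1
Tick 2: [PARSE:P2(v=13,ok=F), VALIDATE:P1(v=10,ok=F), TRANSFORM:-, EMIT:-] out:-; in:P2
At end of tick 2: ['P2', 'P1', '-', '-']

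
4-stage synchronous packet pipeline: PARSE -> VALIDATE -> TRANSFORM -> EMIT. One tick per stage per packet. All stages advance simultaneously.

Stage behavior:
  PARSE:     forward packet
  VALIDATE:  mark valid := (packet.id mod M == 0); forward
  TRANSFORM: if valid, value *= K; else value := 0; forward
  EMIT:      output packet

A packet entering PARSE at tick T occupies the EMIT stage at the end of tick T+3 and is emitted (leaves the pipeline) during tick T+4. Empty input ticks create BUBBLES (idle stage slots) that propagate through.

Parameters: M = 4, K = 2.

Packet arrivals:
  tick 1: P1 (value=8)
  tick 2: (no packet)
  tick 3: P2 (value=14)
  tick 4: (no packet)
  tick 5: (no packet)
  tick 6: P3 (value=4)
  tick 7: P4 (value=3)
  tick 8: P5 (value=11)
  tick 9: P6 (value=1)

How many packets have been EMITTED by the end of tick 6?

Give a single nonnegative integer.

Answer: 1

Derivation:
Tick 1: [PARSE:P1(v=8,ok=F), VALIDATE:-, TRANSFORM:-, EMIT:-] out:-; in:P1
Tick 2: [PARSE:-, VALIDATE:P1(v=8,ok=F), TRANSFORM:-, EMIT:-] out:-; in:-
Tick 3: [PARSE:P2(v=14,ok=F), VALIDATE:-, TRANSFORM:P1(v=0,ok=F), EMIT:-] out:-; in:P2
Tick 4: [PARSE:-, VALIDATE:P2(v=14,ok=F), TRANSFORM:-, EMIT:P1(v=0,ok=F)] out:-; in:-
Tick 5: [PARSE:-, VALIDATE:-, TRANSFORM:P2(v=0,ok=F), EMIT:-] out:P1(v=0); in:-
Tick 6: [PARSE:P3(v=4,ok=F), VALIDATE:-, TRANSFORM:-, EMIT:P2(v=0,ok=F)] out:-; in:P3
Emitted by tick 6: ['P1']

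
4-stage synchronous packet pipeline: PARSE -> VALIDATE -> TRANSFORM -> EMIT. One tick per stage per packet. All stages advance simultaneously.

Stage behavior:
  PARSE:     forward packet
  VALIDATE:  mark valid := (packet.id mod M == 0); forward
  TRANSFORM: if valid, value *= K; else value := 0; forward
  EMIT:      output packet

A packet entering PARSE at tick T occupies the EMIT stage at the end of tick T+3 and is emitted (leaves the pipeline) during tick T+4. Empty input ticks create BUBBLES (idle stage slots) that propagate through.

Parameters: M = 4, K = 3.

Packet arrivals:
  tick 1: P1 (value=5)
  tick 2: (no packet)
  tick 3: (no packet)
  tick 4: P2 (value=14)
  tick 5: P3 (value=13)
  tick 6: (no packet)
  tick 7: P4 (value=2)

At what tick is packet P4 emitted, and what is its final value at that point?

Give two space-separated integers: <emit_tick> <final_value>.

Answer: 11 6

Derivation:
Tick 1: [PARSE:P1(v=5,ok=F), VALIDATE:-, TRANSFORM:-, EMIT:-] out:-; in:P1
Tick 2: [PARSE:-, VALIDATE:P1(v=5,ok=F), TRANSFORM:-, EMIT:-] out:-; in:-
Tick 3: [PARSE:-, VALIDATE:-, TRANSFORM:P1(v=0,ok=F), EMIT:-] out:-; in:-
Tick 4: [PARSE:P2(v=14,ok=F), VALIDATE:-, TRANSFORM:-, EMIT:P1(v=0,ok=F)] out:-; in:P2
Tick 5: [PARSE:P3(v=13,ok=F), VALIDATE:P2(v=14,ok=F), TRANSFORM:-, EMIT:-] out:P1(v=0); in:P3
Tick 6: [PARSE:-, VALIDATE:P3(v=13,ok=F), TRANSFORM:P2(v=0,ok=F), EMIT:-] out:-; in:-
Tick 7: [PARSE:P4(v=2,ok=F), VALIDATE:-, TRANSFORM:P3(v=0,ok=F), EMIT:P2(v=0,ok=F)] out:-; in:P4
Tick 8: [PARSE:-, VALIDATE:P4(v=2,ok=T), TRANSFORM:-, EMIT:P3(v=0,ok=F)] out:P2(v=0); in:-
Tick 9: [PARSE:-, VALIDATE:-, TRANSFORM:P4(v=6,ok=T), EMIT:-] out:P3(v=0); in:-
Tick 10: [PARSE:-, VALIDATE:-, TRANSFORM:-, EMIT:P4(v=6,ok=T)] out:-; in:-
Tick 11: [PARSE:-, VALIDATE:-, TRANSFORM:-, EMIT:-] out:P4(v=6); in:-
P4: arrives tick 7, valid=True (id=4, id%4=0), emit tick 11, final value 6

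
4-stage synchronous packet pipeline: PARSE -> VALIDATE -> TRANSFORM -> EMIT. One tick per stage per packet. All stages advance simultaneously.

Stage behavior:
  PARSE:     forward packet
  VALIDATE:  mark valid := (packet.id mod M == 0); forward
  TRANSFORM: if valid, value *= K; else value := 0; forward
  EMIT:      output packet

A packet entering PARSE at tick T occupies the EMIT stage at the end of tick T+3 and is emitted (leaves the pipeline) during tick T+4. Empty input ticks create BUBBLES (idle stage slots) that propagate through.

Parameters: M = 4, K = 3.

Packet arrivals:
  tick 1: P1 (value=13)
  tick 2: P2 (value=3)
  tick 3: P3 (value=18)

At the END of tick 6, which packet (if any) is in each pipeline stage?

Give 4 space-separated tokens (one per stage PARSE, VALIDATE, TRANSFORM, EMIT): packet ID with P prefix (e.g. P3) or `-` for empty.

Answer: - - - P3

Derivation:
Tick 1: [PARSE:P1(v=13,ok=F), VALIDATE:-, TRANSFORM:-, EMIT:-] out:-; in:P1
Tick 2: [PARSE:P2(v=3,ok=F), VALIDATE:P1(v=13,ok=F), TRANSFORM:-, EMIT:-] out:-; in:P2
Tick 3: [PARSE:P3(v=18,ok=F), VALIDATE:P2(v=3,ok=F), TRANSFORM:P1(v=0,ok=F), EMIT:-] out:-; in:P3
Tick 4: [PARSE:-, VALIDATE:P3(v=18,ok=F), TRANSFORM:P2(v=0,ok=F), EMIT:P1(v=0,ok=F)] out:-; in:-
Tick 5: [PARSE:-, VALIDATE:-, TRANSFORM:P3(v=0,ok=F), EMIT:P2(v=0,ok=F)] out:P1(v=0); in:-
Tick 6: [PARSE:-, VALIDATE:-, TRANSFORM:-, EMIT:P3(v=0,ok=F)] out:P2(v=0); in:-
At end of tick 6: ['-', '-', '-', 'P3']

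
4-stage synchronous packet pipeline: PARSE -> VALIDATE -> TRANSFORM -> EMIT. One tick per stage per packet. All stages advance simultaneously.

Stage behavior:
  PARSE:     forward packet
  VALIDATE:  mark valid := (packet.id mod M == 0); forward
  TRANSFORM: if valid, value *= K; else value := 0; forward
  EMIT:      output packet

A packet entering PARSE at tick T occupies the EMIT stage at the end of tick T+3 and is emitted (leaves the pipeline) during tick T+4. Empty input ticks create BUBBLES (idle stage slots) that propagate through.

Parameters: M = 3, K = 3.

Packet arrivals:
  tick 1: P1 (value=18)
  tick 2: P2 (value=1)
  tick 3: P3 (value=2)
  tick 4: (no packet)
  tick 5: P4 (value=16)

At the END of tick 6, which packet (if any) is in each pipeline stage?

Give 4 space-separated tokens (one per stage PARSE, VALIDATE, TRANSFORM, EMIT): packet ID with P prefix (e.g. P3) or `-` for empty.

Tick 1: [PARSE:P1(v=18,ok=F), VALIDATE:-, TRANSFORM:-, EMIT:-] out:-; in:P1
Tick 2: [PARSE:P2(v=1,ok=F), VALIDATE:P1(v=18,ok=F), TRANSFORM:-, EMIT:-] out:-; in:P2
Tick 3: [PARSE:P3(v=2,ok=F), VALIDATE:P2(v=1,ok=F), TRANSFORM:P1(v=0,ok=F), EMIT:-] out:-; in:P3
Tick 4: [PARSE:-, VALIDATE:P3(v=2,ok=T), TRANSFORM:P2(v=0,ok=F), EMIT:P1(v=0,ok=F)] out:-; in:-
Tick 5: [PARSE:P4(v=16,ok=F), VALIDATE:-, TRANSFORM:P3(v=6,ok=T), EMIT:P2(v=0,ok=F)] out:P1(v=0); in:P4
Tick 6: [PARSE:-, VALIDATE:P4(v=16,ok=F), TRANSFORM:-, EMIT:P3(v=6,ok=T)] out:P2(v=0); in:-
At end of tick 6: ['-', 'P4', '-', 'P3']

Answer: - P4 - P3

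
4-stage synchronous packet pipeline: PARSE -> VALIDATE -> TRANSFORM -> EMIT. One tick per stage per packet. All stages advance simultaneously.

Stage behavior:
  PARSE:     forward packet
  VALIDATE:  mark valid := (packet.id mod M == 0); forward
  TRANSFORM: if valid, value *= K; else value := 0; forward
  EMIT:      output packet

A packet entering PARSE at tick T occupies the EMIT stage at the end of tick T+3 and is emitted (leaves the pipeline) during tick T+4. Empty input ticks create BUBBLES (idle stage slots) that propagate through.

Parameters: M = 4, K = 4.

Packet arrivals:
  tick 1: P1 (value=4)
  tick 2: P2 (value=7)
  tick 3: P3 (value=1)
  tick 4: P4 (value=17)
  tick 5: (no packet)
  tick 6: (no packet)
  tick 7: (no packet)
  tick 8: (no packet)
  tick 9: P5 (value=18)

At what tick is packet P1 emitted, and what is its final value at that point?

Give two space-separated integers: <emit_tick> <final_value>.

Tick 1: [PARSE:P1(v=4,ok=F), VALIDATE:-, TRANSFORM:-, EMIT:-] out:-; in:P1
Tick 2: [PARSE:P2(v=7,ok=F), VALIDATE:P1(v=4,ok=F), TRANSFORM:-, EMIT:-] out:-; in:P2
Tick 3: [PARSE:P3(v=1,ok=F), VALIDATE:P2(v=7,ok=F), TRANSFORM:P1(v=0,ok=F), EMIT:-] out:-; in:P3
Tick 4: [PARSE:P4(v=17,ok=F), VALIDATE:P3(v=1,ok=F), TRANSFORM:P2(v=0,ok=F), EMIT:P1(v=0,ok=F)] out:-; in:P4
Tick 5: [PARSE:-, VALIDATE:P4(v=17,ok=T), TRANSFORM:P3(v=0,ok=F), EMIT:P2(v=0,ok=F)] out:P1(v=0); in:-
Tick 6: [PARSE:-, VALIDATE:-, TRANSFORM:P4(v=68,ok=T), EMIT:P3(v=0,ok=F)] out:P2(v=0); in:-
Tick 7: [PARSE:-, VALIDATE:-, TRANSFORM:-, EMIT:P4(v=68,ok=T)] out:P3(v=0); in:-
Tick 8: [PARSE:-, VALIDATE:-, TRANSFORM:-, EMIT:-] out:P4(v=68); in:-
Tick 9: [PARSE:P5(v=18,ok=F), VALIDATE:-, TRANSFORM:-, EMIT:-] out:-; in:P5
Tick 10: [PARSE:-, VALIDATE:P5(v=18,ok=F), TRANSFORM:-, EMIT:-] out:-; in:-
Tick 11: [PARSE:-, VALIDATE:-, TRANSFORM:P5(v=0,ok=F), EMIT:-] out:-; in:-
Tick 12: [PARSE:-, VALIDATE:-, TRANSFORM:-, EMIT:P5(v=0,ok=F)] out:-; in:-
Tick 13: [PARSE:-, VALIDATE:-, TRANSFORM:-, EMIT:-] out:P5(v=0); in:-
P1: arrives tick 1, valid=False (id=1, id%4=1), emit tick 5, final value 0

Answer: 5 0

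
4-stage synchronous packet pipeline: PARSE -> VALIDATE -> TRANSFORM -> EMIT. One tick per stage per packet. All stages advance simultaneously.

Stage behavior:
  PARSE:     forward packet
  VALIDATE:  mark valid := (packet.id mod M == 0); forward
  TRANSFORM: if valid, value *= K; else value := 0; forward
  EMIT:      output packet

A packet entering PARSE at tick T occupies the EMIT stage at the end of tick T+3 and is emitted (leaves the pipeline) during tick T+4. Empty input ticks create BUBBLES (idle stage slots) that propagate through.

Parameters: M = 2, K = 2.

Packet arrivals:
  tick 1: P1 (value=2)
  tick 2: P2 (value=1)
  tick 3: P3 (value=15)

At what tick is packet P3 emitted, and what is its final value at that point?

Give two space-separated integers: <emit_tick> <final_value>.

Tick 1: [PARSE:P1(v=2,ok=F), VALIDATE:-, TRANSFORM:-, EMIT:-] out:-; in:P1
Tick 2: [PARSE:P2(v=1,ok=F), VALIDATE:P1(v=2,ok=F), TRANSFORM:-, EMIT:-] out:-; in:P2
Tick 3: [PARSE:P3(v=15,ok=F), VALIDATE:P2(v=1,ok=T), TRANSFORM:P1(v=0,ok=F), EMIT:-] out:-; in:P3
Tick 4: [PARSE:-, VALIDATE:P3(v=15,ok=F), TRANSFORM:P2(v=2,ok=T), EMIT:P1(v=0,ok=F)] out:-; in:-
Tick 5: [PARSE:-, VALIDATE:-, TRANSFORM:P3(v=0,ok=F), EMIT:P2(v=2,ok=T)] out:P1(v=0); in:-
Tick 6: [PARSE:-, VALIDATE:-, TRANSFORM:-, EMIT:P3(v=0,ok=F)] out:P2(v=2); in:-
Tick 7: [PARSE:-, VALIDATE:-, TRANSFORM:-, EMIT:-] out:P3(v=0); in:-
P3: arrives tick 3, valid=False (id=3, id%2=1), emit tick 7, final value 0

Answer: 7 0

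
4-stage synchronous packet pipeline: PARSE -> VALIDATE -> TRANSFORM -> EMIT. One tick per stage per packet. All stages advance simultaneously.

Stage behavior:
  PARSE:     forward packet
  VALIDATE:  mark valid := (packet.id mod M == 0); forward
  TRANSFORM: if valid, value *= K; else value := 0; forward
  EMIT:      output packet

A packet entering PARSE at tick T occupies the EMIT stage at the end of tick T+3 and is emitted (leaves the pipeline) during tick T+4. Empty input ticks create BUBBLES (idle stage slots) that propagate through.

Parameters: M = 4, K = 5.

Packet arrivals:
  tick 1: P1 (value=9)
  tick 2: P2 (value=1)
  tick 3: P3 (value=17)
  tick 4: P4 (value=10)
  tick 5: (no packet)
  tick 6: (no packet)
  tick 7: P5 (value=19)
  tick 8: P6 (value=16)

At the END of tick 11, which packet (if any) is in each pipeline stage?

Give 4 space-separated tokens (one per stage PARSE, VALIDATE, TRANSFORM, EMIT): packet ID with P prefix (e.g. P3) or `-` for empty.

Answer: - - - P6

Derivation:
Tick 1: [PARSE:P1(v=9,ok=F), VALIDATE:-, TRANSFORM:-, EMIT:-] out:-; in:P1
Tick 2: [PARSE:P2(v=1,ok=F), VALIDATE:P1(v=9,ok=F), TRANSFORM:-, EMIT:-] out:-; in:P2
Tick 3: [PARSE:P3(v=17,ok=F), VALIDATE:P2(v=1,ok=F), TRANSFORM:P1(v=0,ok=F), EMIT:-] out:-; in:P3
Tick 4: [PARSE:P4(v=10,ok=F), VALIDATE:P3(v=17,ok=F), TRANSFORM:P2(v=0,ok=F), EMIT:P1(v=0,ok=F)] out:-; in:P4
Tick 5: [PARSE:-, VALIDATE:P4(v=10,ok=T), TRANSFORM:P3(v=0,ok=F), EMIT:P2(v=0,ok=F)] out:P1(v=0); in:-
Tick 6: [PARSE:-, VALIDATE:-, TRANSFORM:P4(v=50,ok=T), EMIT:P3(v=0,ok=F)] out:P2(v=0); in:-
Tick 7: [PARSE:P5(v=19,ok=F), VALIDATE:-, TRANSFORM:-, EMIT:P4(v=50,ok=T)] out:P3(v=0); in:P5
Tick 8: [PARSE:P6(v=16,ok=F), VALIDATE:P5(v=19,ok=F), TRANSFORM:-, EMIT:-] out:P4(v=50); in:P6
Tick 9: [PARSE:-, VALIDATE:P6(v=16,ok=F), TRANSFORM:P5(v=0,ok=F), EMIT:-] out:-; in:-
Tick 10: [PARSE:-, VALIDATE:-, TRANSFORM:P6(v=0,ok=F), EMIT:P5(v=0,ok=F)] out:-; in:-
Tick 11: [PARSE:-, VALIDATE:-, TRANSFORM:-, EMIT:P6(v=0,ok=F)] out:P5(v=0); in:-
At end of tick 11: ['-', '-', '-', 'P6']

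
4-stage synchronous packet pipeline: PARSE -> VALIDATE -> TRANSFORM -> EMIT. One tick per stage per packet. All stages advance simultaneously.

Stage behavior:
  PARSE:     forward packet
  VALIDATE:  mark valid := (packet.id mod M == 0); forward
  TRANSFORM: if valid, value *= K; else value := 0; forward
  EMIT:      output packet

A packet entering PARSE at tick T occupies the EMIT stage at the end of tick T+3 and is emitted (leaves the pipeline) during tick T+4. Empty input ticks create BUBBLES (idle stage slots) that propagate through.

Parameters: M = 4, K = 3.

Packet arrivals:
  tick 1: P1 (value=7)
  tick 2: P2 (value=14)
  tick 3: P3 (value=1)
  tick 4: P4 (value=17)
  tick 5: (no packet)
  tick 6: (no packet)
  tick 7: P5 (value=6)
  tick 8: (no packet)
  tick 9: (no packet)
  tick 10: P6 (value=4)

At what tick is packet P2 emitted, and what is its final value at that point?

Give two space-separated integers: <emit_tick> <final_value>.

Tick 1: [PARSE:P1(v=7,ok=F), VALIDATE:-, TRANSFORM:-, EMIT:-] out:-; in:P1
Tick 2: [PARSE:P2(v=14,ok=F), VALIDATE:P1(v=7,ok=F), TRANSFORM:-, EMIT:-] out:-; in:P2
Tick 3: [PARSE:P3(v=1,ok=F), VALIDATE:P2(v=14,ok=F), TRANSFORM:P1(v=0,ok=F), EMIT:-] out:-; in:P3
Tick 4: [PARSE:P4(v=17,ok=F), VALIDATE:P3(v=1,ok=F), TRANSFORM:P2(v=0,ok=F), EMIT:P1(v=0,ok=F)] out:-; in:P4
Tick 5: [PARSE:-, VALIDATE:P4(v=17,ok=T), TRANSFORM:P3(v=0,ok=F), EMIT:P2(v=0,ok=F)] out:P1(v=0); in:-
Tick 6: [PARSE:-, VALIDATE:-, TRANSFORM:P4(v=51,ok=T), EMIT:P3(v=0,ok=F)] out:P2(v=0); in:-
Tick 7: [PARSE:P5(v=6,ok=F), VALIDATE:-, TRANSFORM:-, EMIT:P4(v=51,ok=T)] out:P3(v=0); in:P5
Tick 8: [PARSE:-, VALIDATE:P5(v=6,ok=F), TRANSFORM:-, EMIT:-] out:P4(v=51); in:-
Tick 9: [PARSE:-, VALIDATE:-, TRANSFORM:P5(v=0,ok=F), EMIT:-] out:-; in:-
Tick 10: [PARSE:P6(v=4,ok=F), VALIDATE:-, TRANSFORM:-, EMIT:P5(v=0,ok=F)] out:-; in:P6
Tick 11: [PARSE:-, VALIDATE:P6(v=4,ok=F), TRANSFORM:-, EMIT:-] out:P5(v=0); in:-
Tick 12: [PARSE:-, VALIDATE:-, TRANSFORM:P6(v=0,ok=F), EMIT:-] out:-; in:-
Tick 13: [PARSE:-, VALIDATE:-, TRANSFORM:-, EMIT:P6(v=0,ok=F)] out:-; in:-
Tick 14: [PARSE:-, VALIDATE:-, TRANSFORM:-, EMIT:-] out:P6(v=0); in:-
P2: arrives tick 2, valid=False (id=2, id%4=2), emit tick 6, final value 0

Answer: 6 0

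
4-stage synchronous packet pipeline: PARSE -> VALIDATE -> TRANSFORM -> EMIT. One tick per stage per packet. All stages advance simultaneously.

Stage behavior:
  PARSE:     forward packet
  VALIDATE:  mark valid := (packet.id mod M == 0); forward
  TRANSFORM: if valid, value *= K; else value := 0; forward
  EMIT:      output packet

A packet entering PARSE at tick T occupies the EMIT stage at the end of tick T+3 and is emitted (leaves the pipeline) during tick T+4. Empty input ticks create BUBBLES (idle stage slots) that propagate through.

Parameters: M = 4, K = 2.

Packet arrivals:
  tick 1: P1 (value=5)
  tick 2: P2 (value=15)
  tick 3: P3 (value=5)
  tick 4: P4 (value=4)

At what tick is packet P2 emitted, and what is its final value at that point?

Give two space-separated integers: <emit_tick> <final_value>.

Answer: 6 0

Derivation:
Tick 1: [PARSE:P1(v=5,ok=F), VALIDATE:-, TRANSFORM:-, EMIT:-] out:-; in:P1
Tick 2: [PARSE:P2(v=15,ok=F), VALIDATE:P1(v=5,ok=F), TRANSFORM:-, EMIT:-] out:-; in:P2
Tick 3: [PARSE:P3(v=5,ok=F), VALIDATE:P2(v=15,ok=F), TRANSFORM:P1(v=0,ok=F), EMIT:-] out:-; in:P3
Tick 4: [PARSE:P4(v=4,ok=F), VALIDATE:P3(v=5,ok=F), TRANSFORM:P2(v=0,ok=F), EMIT:P1(v=0,ok=F)] out:-; in:P4
Tick 5: [PARSE:-, VALIDATE:P4(v=4,ok=T), TRANSFORM:P3(v=0,ok=F), EMIT:P2(v=0,ok=F)] out:P1(v=0); in:-
Tick 6: [PARSE:-, VALIDATE:-, TRANSFORM:P4(v=8,ok=T), EMIT:P3(v=0,ok=F)] out:P2(v=0); in:-
Tick 7: [PARSE:-, VALIDATE:-, TRANSFORM:-, EMIT:P4(v=8,ok=T)] out:P3(v=0); in:-
Tick 8: [PARSE:-, VALIDATE:-, TRANSFORM:-, EMIT:-] out:P4(v=8); in:-
P2: arrives tick 2, valid=False (id=2, id%4=2), emit tick 6, final value 0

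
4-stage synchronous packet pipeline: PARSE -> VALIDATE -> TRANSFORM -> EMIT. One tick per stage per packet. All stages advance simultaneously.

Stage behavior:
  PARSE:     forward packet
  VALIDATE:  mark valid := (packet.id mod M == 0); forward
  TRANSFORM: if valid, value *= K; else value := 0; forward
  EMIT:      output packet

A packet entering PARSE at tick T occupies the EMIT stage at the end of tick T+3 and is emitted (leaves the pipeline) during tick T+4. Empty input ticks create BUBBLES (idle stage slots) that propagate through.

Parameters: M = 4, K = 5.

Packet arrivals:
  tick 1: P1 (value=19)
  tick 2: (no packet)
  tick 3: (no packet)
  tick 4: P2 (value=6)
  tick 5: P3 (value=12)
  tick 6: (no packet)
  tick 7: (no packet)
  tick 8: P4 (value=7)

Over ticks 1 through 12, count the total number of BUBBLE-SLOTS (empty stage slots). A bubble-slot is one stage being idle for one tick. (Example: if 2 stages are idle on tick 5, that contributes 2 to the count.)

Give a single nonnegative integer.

Answer: 32

Derivation:
Tick 1: [PARSE:P1(v=19,ok=F), VALIDATE:-, TRANSFORM:-, EMIT:-] out:-; bubbles=3
Tick 2: [PARSE:-, VALIDATE:P1(v=19,ok=F), TRANSFORM:-, EMIT:-] out:-; bubbles=3
Tick 3: [PARSE:-, VALIDATE:-, TRANSFORM:P1(v=0,ok=F), EMIT:-] out:-; bubbles=3
Tick 4: [PARSE:P2(v=6,ok=F), VALIDATE:-, TRANSFORM:-, EMIT:P1(v=0,ok=F)] out:-; bubbles=2
Tick 5: [PARSE:P3(v=12,ok=F), VALIDATE:P2(v=6,ok=F), TRANSFORM:-, EMIT:-] out:P1(v=0); bubbles=2
Tick 6: [PARSE:-, VALIDATE:P3(v=12,ok=F), TRANSFORM:P2(v=0,ok=F), EMIT:-] out:-; bubbles=2
Tick 7: [PARSE:-, VALIDATE:-, TRANSFORM:P3(v=0,ok=F), EMIT:P2(v=0,ok=F)] out:-; bubbles=2
Tick 8: [PARSE:P4(v=7,ok=F), VALIDATE:-, TRANSFORM:-, EMIT:P3(v=0,ok=F)] out:P2(v=0); bubbles=2
Tick 9: [PARSE:-, VALIDATE:P4(v=7,ok=T), TRANSFORM:-, EMIT:-] out:P3(v=0); bubbles=3
Tick 10: [PARSE:-, VALIDATE:-, TRANSFORM:P4(v=35,ok=T), EMIT:-] out:-; bubbles=3
Tick 11: [PARSE:-, VALIDATE:-, TRANSFORM:-, EMIT:P4(v=35,ok=T)] out:-; bubbles=3
Tick 12: [PARSE:-, VALIDATE:-, TRANSFORM:-, EMIT:-] out:P4(v=35); bubbles=4
Total bubble-slots: 32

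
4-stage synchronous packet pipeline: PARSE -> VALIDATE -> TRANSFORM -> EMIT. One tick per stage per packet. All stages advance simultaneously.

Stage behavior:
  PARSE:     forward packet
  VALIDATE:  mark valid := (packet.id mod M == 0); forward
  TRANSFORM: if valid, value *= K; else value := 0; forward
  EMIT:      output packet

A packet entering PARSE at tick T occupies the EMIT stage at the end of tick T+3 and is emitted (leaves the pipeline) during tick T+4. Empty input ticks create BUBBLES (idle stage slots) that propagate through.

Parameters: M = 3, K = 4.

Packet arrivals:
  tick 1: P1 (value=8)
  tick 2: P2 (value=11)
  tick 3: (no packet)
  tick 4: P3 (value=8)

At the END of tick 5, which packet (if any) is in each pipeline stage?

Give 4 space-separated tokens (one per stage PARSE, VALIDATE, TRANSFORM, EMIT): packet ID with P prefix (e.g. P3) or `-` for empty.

Tick 1: [PARSE:P1(v=8,ok=F), VALIDATE:-, TRANSFORM:-, EMIT:-] out:-; in:P1
Tick 2: [PARSE:P2(v=11,ok=F), VALIDATE:P1(v=8,ok=F), TRANSFORM:-, EMIT:-] out:-; in:P2
Tick 3: [PARSE:-, VALIDATE:P2(v=11,ok=F), TRANSFORM:P1(v=0,ok=F), EMIT:-] out:-; in:-
Tick 4: [PARSE:P3(v=8,ok=F), VALIDATE:-, TRANSFORM:P2(v=0,ok=F), EMIT:P1(v=0,ok=F)] out:-; in:P3
Tick 5: [PARSE:-, VALIDATE:P3(v=8,ok=T), TRANSFORM:-, EMIT:P2(v=0,ok=F)] out:P1(v=0); in:-
At end of tick 5: ['-', 'P3', '-', 'P2']

Answer: - P3 - P2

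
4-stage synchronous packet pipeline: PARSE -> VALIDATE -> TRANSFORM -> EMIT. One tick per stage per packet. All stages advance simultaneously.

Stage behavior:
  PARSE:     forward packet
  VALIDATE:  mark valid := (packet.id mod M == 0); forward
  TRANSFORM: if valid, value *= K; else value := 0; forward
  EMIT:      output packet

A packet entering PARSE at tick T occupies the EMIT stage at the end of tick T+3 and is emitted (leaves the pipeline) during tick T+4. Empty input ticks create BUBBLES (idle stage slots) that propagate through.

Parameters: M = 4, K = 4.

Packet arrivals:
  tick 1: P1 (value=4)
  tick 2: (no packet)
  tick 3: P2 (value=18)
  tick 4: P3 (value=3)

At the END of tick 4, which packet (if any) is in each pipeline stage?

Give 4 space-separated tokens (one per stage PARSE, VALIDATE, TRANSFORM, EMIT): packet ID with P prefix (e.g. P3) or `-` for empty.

Tick 1: [PARSE:P1(v=4,ok=F), VALIDATE:-, TRANSFORM:-, EMIT:-] out:-; in:P1
Tick 2: [PARSE:-, VALIDATE:P1(v=4,ok=F), TRANSFORM:-, EMIT:-] out:-; in:-
Tick 3: [PARSE:P2(v=18,ok=F), VALIDATE:-, TRANSFORM:P1(v=0,ok=F), EMIT:-] out:-; in:P2
Tick 4: [PARSE:P3(v=3,ok=F), VALIDATE:P2(v=18,ok=F), TRANSFORM:-, EMIT:P1(v=0,ok=F)] out:-; in:P3
At end of tick 4: ['P3', 'P2', '-', 'P1']

Answer: P3 P2 - P1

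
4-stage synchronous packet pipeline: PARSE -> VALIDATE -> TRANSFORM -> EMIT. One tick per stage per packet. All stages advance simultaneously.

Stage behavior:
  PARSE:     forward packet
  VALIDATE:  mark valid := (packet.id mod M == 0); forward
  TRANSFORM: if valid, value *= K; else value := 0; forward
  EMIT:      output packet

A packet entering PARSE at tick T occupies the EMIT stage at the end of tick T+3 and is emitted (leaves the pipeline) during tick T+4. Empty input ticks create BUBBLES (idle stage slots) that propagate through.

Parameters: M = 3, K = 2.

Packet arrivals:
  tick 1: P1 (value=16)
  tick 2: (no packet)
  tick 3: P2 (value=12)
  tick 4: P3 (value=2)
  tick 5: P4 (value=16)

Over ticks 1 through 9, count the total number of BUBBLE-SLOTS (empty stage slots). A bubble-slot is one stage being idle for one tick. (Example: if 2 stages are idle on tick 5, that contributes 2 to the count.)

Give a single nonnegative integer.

Answer: 20

Derivation:
Tick 1: [PARSE:P1(v=16,ok=F), VALIDATE:-, TRANSFORM:-, EMIT:-] out:-; bubbles=3
Tick 2: [PARSE:-, VALIDATE:P1(v=16,ok=F), TRANSFORM:-, EMIT:-] out:-; bubbles=3
Tick 3: [PARSE:P2(v=12,ok=F), VALIDATE:-, TRANSFORM:P1(v=0,ok=F), EMIT:-] out:-; bubbles=2
Tick 4: [PARSE:P3(v=2,ok=F), VALIDATE:P2(v=12,ok=F), TRANSFORM:-, EMIT:P1(v=0,ok=F)] out:-; bubbles=1
Tick 5: [PARSE:P4(v=16,ok=F), VALIDATE:P3(v=2,ok=T), TRANSFORM:P2(v=0,ok=F), EMIT:-] out:P1(v=0); bubbles=1
Tick 6: [PARSE:-, VALIDATE:P4(v=16,ok=F), TRANSFORM:P3(v=4,ok=T), EMIT:P2(v=0,ok=F)] out:-; bubbles=1
Tick 7: [PARSE:-, VALIDATE:-, TRANSFORM:P4(v=0,ok=F), EMIT:P3(v=4,ok=T)] out:P2(v=0); bubbles=2
Tick 8: [PARSE:-, VALIDATE:-, TRANSFORM:-, EMIT:P4(v=0,ok=F)] out:P3(v=4); bubbles=3
Tick 9: [PARSE:-, VALIDATE:-, TRANSFORM:-, EMIT:-] out:P4(v=0); bubbles=4
Total bubble-slots: 20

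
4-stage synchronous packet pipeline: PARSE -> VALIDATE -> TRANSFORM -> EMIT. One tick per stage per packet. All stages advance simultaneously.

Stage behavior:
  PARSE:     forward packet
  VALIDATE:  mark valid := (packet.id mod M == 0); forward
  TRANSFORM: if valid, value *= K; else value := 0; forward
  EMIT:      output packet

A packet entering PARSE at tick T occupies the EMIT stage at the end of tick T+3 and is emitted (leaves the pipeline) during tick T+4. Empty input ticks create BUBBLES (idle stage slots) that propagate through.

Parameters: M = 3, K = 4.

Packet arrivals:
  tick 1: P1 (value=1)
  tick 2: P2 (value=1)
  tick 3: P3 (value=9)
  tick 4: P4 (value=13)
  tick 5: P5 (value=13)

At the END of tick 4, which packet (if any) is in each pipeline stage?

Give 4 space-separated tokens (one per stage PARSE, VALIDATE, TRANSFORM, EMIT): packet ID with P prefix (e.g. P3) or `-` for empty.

Tick 1: [PARSE:P1(v=1,ok=F), VALIDATE:-, TRANSFORM:-, EMIT:-] out:-; in:P1
Tick 2: [PARSE:P2(v=1,ok=F), VALIDATE:P1(v=1,ok=F), TRANSFORM:-, EMIT:-] out:-; in:P2
Tick 3: [PARSE:P3(v=9,ok=F), VALIDATE:P2(v=1,ok=F), TRANSFORM:P1(v=0,ok=F), EMIT:-] out:-; in:P3
Tick 4: [PARSE:P4(v=13,ok=F), VALIDATE:P3(v=9,ok=T), TRANSFORM:P2(v=0,ok=F), EMIT:P1(v=0,ok=F)] out:-; in:P4
At end of tick 4: ['P4', 'P3', 'P2', 'P1']

Answer: P4 P3 P2 P1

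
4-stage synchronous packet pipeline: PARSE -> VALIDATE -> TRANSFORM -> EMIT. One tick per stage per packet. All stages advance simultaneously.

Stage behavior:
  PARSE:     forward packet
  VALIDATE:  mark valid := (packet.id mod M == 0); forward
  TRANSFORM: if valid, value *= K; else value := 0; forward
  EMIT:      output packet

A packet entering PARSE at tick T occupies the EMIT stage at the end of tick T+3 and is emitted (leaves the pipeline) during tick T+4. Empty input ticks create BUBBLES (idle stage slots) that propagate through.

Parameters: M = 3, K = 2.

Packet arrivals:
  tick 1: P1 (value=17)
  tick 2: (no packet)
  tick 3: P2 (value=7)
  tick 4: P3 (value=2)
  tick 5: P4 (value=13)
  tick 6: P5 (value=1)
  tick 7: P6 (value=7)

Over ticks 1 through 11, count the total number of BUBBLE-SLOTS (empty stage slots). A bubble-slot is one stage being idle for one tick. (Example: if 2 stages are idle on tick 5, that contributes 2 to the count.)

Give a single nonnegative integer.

Tick 1: [PARSE:P1(v=17,ok=F), VALIDATE:-, TRANSFORM:-, EMIT:-] out:-; bubbles=3
Tick 2: [PARSE:-, VALIDATE:P1(v=17,ok=F), TRANSFORM:-, EMIT:-] out:-; bubbles=3
Tick 3: [PARSE:P2(v=7,ok=F), VALIDATE:-, TRANSFORM:P1(v=0,ok=F), EMIT:-] out:-; bubbles=2
Tick 4: [PARSE:P3(v=2,ok=F), VALIDATE:P2(v=7,ok=F), TRANSFORM:-, EMIT:P1(v=0,ok=F)] out:-; bubbles=1
Tick 5: [PARSE:P4(v=13,ok=F), VALIDATE:P3(v=2,ok=T), TRANSFORM:P2(v=0,ok=F), EMIT:-] out:P1(v=0); bubbles=1
Tick 6: [PARSE:P5(v=1,ok=F), VALIDATE:P4(v=13,ok=F), TRANSFORM:P3(v=4,ok=T), EMIT:P2(v=0,ok=F)] out:-; bubbles=0
Tick 7: [PARSE:P6(v=7,ok=F), VALIDATE:P5(v=1,ok=F), TRANSFORM:P4(v=0,ok=F), EMIT:P3(v=4,ok=T)] out:P2(v=0); bubbles=0
Tick 8: [PARSE:-, VALIDATE:P6(v=7,ok=T), TRANSFORM:P5(v=0,ok=F), EMIT:P4(v=0,ok=F)] out:P3(v=4); bubbles=1
Tick 9: [PARSE:-, VALIDATE:-, TRANSFORM:P6(v=14,ok=T), EMIT:P5(v=0,ok=F)] out:P4(v=0); bubbles=2
Tick 10: [PARSE:-, VALIDATE:-, TRANSFORM:-, EMIT:P6(v=14,ok=T)] out:P5(v=0); bubbles=3
Tick 11: [PARSE:-, VALIDATE:-, TRANSFORM:-, EMIT:-] out:P6(v=14); bubbles=4
Total bubble-slots: 20

Answer: 20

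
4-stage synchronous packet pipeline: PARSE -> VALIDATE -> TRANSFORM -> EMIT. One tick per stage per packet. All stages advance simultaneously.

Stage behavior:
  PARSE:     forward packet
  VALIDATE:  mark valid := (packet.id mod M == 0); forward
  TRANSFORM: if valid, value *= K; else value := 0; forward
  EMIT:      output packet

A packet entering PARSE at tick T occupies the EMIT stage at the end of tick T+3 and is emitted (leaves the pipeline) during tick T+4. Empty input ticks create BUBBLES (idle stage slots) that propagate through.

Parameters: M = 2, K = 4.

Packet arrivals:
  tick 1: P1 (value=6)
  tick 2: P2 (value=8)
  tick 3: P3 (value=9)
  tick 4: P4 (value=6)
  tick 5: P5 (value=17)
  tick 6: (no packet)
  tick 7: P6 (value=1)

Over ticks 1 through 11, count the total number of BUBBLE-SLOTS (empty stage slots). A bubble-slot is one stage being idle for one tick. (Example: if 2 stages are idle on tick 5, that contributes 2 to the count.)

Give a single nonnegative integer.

Answer: 20

Derivation:
Tick 1: [PARSE:P1(v=6,ok=F), VALIDATE:-, TRANSFORM:-, EMIT:-] out:-; bubbles=3
Tick 2: [PARSE:P2(v=8,ok=F), VALIDATE:P1(v=6,ok=F), TRANSFORM:-, EMIT:-] out:-; bubbles=2
Tick 3: [PARSE:P3(v=9,ok=F), VALIDATE:P2(v=8,ok=T), TRANSFORM:P1(v=0,ok=F), EMIT:-] out:-; bubbles=1
Tick 4: [PARSE:P4(v=6,ok=F), VALIDATE:P3(v=9,ok=F), TRANSFORM:P2(v=32,ok=T), EMIT:P1(v=0,ok=F)] out:-; bubbles=0
Tick 5: [PARSE:P5(v=17,ok=F), VALIDATE:P4(v=6,ok=T), TRANSFORM:P3(v=0,ok=F), EMIT:P2(v=32,ok=T)] out:P1(v=0); bubbles=0
Tick 6: [PARSE:-, VALIDATE:P5(v=17,ok=F), TRANSFORM:P4(v=24,ok=T), EMIT:P3(v=0,ok=F)] out:P2(v=32); bubbles=1
Tick 7: [PARSE:P6(v=1,ok=F), VALIDATE:-, TRANSFORM:P5(v=0,ok=F), EMIT:P4(v=24,ok=T)] out:P3(v=0); bubbles=1
Tick 8: [PARSE:-, VALIDATE:P6(v=1,ok=T), TRANSFORM:-, EMIT:P5(v=0,ok=F)] out:P4(v=24); bubbles=2
Tick 9: [PARSE:-, VALIDATE:-, TRANSFORM:P6(v=4,ok=T), EMIT:-] out:P5(v=0); bubbles=3
Tick 10: [PARSE:-, VALIDATE:-, TRANSFORM:-, EMIT:P6(v=4,ok=T)] out:-; bubbles=3
Tick 11: [PARSE:-, VALIDATE:-, TRANSFORM:-, EMIT:-] out:P6(v=4); bubbles=4
Total bubble-slots: 20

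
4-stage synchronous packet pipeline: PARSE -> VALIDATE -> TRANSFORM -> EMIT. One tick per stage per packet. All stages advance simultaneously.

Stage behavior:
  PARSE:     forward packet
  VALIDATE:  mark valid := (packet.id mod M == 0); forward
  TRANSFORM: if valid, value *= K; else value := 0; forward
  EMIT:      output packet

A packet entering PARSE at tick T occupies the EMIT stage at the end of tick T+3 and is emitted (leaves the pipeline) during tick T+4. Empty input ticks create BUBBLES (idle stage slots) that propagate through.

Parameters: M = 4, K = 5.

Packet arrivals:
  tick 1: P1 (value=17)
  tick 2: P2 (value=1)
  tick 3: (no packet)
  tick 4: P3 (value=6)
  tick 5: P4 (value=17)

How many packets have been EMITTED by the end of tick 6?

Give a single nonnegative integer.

Tick 1: [PARSE:P1(v=17,ok=F), VALIDATE:-, TRANSFORM:-, EMIT:-] out:-; in:P1
Tick 2: [PARSE:P2(v=1,ok=F), VALIDATE:P1(v=17,ok=F), TRANSFORM:-, EMIT:-] out:-; in:P2
Tick 3: [PARSE:-, VALIDATE:P2(v=1,ok=F), TRANSFORM:P1(v=0,ok=F), EMIT:-] out:-; in:-
Tick 4: [PARSE:P3(v=6,ok=F), VALIDATE:-, TRANSFORM:P2(v=0,ok=F), EMIT:P1(v=0,ok=F)] out:-; in:P3
Tick 5: [PARSE:P4(v=17,ok=F), VALIDATE:P3(v=6,ok=F), TRANSFORM:-, EMIT:P2(v=0,ok=F)] out:P1(v=0); in:P4
Tick 6: [PARSE:-, VALIDATE:P4(v=17,ok=T), TRANSFORM:P3(v=0,ok=F), EMIT:-] out:P2(v=0); in:-
Emitted by tick 6: ['P1', 'P2']

Answer: 2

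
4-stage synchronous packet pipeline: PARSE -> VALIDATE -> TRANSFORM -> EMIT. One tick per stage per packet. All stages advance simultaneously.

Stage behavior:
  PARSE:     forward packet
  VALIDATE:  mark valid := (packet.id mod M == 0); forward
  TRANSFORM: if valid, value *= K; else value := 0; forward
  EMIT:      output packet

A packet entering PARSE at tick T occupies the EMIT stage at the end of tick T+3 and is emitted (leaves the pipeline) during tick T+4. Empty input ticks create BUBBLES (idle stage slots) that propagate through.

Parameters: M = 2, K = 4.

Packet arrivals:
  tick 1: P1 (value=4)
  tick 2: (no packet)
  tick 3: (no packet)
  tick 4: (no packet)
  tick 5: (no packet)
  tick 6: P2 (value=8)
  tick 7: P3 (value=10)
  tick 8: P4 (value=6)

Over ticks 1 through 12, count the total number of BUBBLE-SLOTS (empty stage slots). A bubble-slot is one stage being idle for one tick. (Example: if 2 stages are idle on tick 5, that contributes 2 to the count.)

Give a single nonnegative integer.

Answer: 32

Derivation:
Tick 1: [PARSE:P1(v=4,ok=F), VALIDATE:-, TRANSFORM:-, EMIT:-] out:-; bubbles=3
Tick 2: [PARSE:-, VALIDATE:P1(v=4,ok=F), TRANSFORM:-, EMIT:-] out:-; bubbles=3
Tick 3: [PARSE:-, VALIDATE:-, TRANSFORM:P1(v=0,ok=F), EMIT:-] out:-; bubbles=3
Tick 4: [PARSE:-, VALIDATE:-, TRANSFORM:-, EMIT:P1(v=0,ok=F)] out:-; bubbles=3
Tick 5: [PARSE:-, VALIDATE:-, TRANSFORM:-, EMIT:-] out:P1(v=0); bubbles=4
Tick 6: [PARSE:P2(v=8,ok=F), VALIDATE:-, TRANSFORM:-, EMIT:-] out:-; bubbles=3
Tick 7: [PARSE:P3(v=10,ok=F), VALIDATE:P2(v=8,ok=T), TRANSFORM:-, EMIT:-] out:-; bubbles=2
Tick 8: [PARSE:P4(v=6,ok=F), VALIDATE:P3(v=10,ok=F), TRANSFORM:P2(v=32,ok=T), EMIT:-] out:-; bubbles=1
Tick 9: [PARSE:-, VALIDATE:P4(v=6,ok=T), TRANSFORM:P3(v=0,ok=F), EMIT:P2(v=32,ok=T)] out:-; bubbles=1
Tick 10: [PARSE:-, VALIDATE:-, TRANSFORM:P4(v=24,ok=T), EMIT:P3(v=0,ok=F)] out:P2(v=32); bubbles=2
Tick 11: [PARSE:-, VALIDATE:-, TRANSFORM:-, EMIT:P4(v=24,ok=T)] out:P3(v=0); bubbles=3
Tick 12: [PARSE:-, VALIDATE:-, TRANSFORM:-, EMIT:-] out:P4(v=24); bubbles=4
Total bubble-slots: 32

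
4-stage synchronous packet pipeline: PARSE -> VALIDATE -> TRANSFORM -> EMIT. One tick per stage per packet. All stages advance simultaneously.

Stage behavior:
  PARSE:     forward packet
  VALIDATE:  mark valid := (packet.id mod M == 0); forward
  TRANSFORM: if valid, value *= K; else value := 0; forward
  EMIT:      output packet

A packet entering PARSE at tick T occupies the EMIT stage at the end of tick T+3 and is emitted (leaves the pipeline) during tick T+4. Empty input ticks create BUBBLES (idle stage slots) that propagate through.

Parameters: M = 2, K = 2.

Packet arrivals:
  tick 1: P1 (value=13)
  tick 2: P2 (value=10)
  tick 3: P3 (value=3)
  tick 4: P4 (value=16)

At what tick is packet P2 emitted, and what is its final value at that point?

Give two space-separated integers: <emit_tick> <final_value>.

Answer: 6 20

Derivation:
Tick 1: [PARSE:P1(v=13,ok=F), VALIDATE:-, TRANSFORM:-, EMIT:-] out:-; in:P1
Tick 2: [PARSE:P2(v=10,ok=F), VALIDATE:P1(v=13,ok=F), TRANSFORM:-, EMIT:-] out:-; in:P2
Tick 3: [PARSE:P3(v=3,ok=F), VALIDATE:P2(v=10,ok=T), TRANSFORM:P1(v=0,ok=F), EMIT:-] out:-; in:P3
Tick 4: [PARSE:P4(v=16,ok=F), VALIDATE:P3(v=3,ok=F), TRANSFORM:P2(v=20,ok=T), EMIT:P1(v=0,ok=F)] out:-; in:P4
Tick 5: [PARSE:-, VALIDATE:P4(v=16,ok=T), TRANSFORM:P3(v=0,ok=F), EMIT:P2(v=20,ok=T)] out:P1(v=0); in:-
Tick 6: [PARSE:-, VALIDATE:-, TRANSFORM:P4(v=32,ok=T), EMIT:P3(v=0,ok=F)] out:P2(v=20); in:-
Tick 7: [PARSE:-, VALIDATE:-, TRANSFORM:-, EMIT:P4(v=32,ok=T)] out:P3(v=0); in:-
Tick 8: [PARSE:-, VALIDATE:-, TRANSFORM:-, EMIT:-] out:P4(v=32); in:-
P2: arrives tick 2, valid=True (id=2, id%2=0), emit tick 6, final value 20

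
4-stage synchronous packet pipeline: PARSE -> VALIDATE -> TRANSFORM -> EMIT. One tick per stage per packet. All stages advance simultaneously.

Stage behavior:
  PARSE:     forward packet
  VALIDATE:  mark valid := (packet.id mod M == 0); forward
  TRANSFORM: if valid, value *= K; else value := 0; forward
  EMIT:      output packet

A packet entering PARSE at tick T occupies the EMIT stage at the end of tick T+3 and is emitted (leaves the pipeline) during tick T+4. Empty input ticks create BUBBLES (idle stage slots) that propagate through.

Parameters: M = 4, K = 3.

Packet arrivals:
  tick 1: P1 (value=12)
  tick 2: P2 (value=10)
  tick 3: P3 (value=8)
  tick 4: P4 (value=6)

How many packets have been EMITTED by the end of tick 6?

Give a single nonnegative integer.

Tick 1: [PARSE:P1(v=12,ok=F), VALIDATE:-, TRANSFORM:-, EMIT:-] out:-; in:P1
Tick 2: [PARSE:P2(v=10,ok=F), VALIDATE:P1(v=12,ok=F), TRANSFORM:-, EMIT:-] out:-; in:P2
Tick 3: [PARSE:P3(v=8,ok=F), VALIDATE:P2(v=10,ok=F), TRANSFORM:P1(v=0,ok=F), EMIT:-] out:-; in:P3
Tick 4: [PARSE:P4(v=6,ok=F), VALIDATE:P3(v=8,ok=F), TRANSFORM:P2(v=0,ok=F), EMIT:P1(v=0,ok=F)] out:-; in:P4
Tick 5: [PARSE:-, VALIDATE:P4(v=6,ok=T), TRANSFORM:P3(v=0,ok=F), EMIT:P2(v=0,ok=F)] out:P1(v=0); in:-
Tick 6: [PARSE:-, VALIDATE:-, TRANSFORM:P4(v=18,ok=T), EMIT:P3(v=0,ok=F)] out:P2(v=0); in:-
Emitted by tick 6: ['P1', 'P2']

Answer: 2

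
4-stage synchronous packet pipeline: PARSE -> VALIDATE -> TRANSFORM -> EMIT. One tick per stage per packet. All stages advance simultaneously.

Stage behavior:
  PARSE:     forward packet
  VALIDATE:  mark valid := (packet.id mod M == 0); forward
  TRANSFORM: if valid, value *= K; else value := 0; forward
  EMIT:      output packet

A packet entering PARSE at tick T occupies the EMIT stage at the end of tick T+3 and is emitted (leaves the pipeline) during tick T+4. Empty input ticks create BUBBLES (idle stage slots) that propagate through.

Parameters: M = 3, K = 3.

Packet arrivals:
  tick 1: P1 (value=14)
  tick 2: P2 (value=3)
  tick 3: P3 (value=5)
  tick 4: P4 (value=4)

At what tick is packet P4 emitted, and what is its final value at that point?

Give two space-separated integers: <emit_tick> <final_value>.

Answer: 8 0

Derivation:
Tick 1: [PARSE:P1(v=14,ok=F), VALIDATE:-, TRANSFORM:-, EMIT:-] out:-; in:P1
Tick 2: [PARSE:P2(v=3,ok=F), VALIDATE:P1(v=14,ok=F), TRANSFORM:-, EMIT:-] out:-; in:P2
Tick 3: [PARSE:P3(v=5,ok=F), VALIDATE:P2(v=3,ok=F), TRANSFORM:P1(v=0,ok=F), EMIT:-] out:-; in:P3
Tick 4: [PARSE:P4(v=4,ok=F), VALIDATE:P3(v=5,ok=T), TRANSFORM:P2(v=0,ok=F), EMIT:P1(v=0,ok=F)] out:-; in:P4
Tick 5: [PARSE:-, VALIDATE:P4(v=4,ok=F), TRANSFORM:P3(v=15,ok=T), EMIT:P2(v=0,ok=F)] out:P1(v=0); in:-
Tick 6: [PARSE:-, VALIDATE:-, TRANSFORM:P4(v=0,ok=F), EMIT:P3(v=15,ok=T)] out:P2(v=0); in:-
Tick 7: [PARSE:-, VALIDATE:-, TRANSFORM:-, EMIT:P4(v=0,ok=F)] out:P3(v=15); in:-
Tick 8: [PARSE:-, VALIDATE:-, TRANSFORM:-, EMIT:-] out:P4(v=0); in:-
P4: arrives tick 4, valid=False (id=4, id%3=1), emit tick 8, final value 0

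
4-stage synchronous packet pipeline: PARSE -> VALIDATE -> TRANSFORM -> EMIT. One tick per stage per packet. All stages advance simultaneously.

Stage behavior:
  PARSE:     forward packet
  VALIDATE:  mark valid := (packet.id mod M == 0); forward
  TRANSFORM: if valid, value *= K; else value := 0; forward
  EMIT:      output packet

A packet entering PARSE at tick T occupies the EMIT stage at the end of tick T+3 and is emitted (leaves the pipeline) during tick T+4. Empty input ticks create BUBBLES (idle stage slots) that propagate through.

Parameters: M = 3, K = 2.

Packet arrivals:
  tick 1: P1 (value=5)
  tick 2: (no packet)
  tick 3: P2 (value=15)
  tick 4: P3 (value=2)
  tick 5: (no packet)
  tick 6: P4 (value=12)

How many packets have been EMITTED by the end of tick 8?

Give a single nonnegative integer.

Answer: 3

Derivation:
Tick 1: [PARSE:P1(v=5,ok=F), VALIDATE:-, TRANSFORM:-, EMIT:-] out:-; in:P1
Tick 2: [PARSE:-, VALIDATE:P1(v=5,ok=F), TRANSFORM:-, EMIT:-] out:-; in:-
Tick 3: [PARSE:P2(v=15,ok=F), VALIDATE:-, TRANSFORM:P1(v=0,ok=F), EMIT:-] out:-; in:P2
Tick 4: [PARSE:P3(v=2,ok=F), VALIDATE:P2(v=15,ok=F), TRANSFORM:-, EMIT:P1(v=0,ok=F)] out:-; in:P3
Tick 5: [PARSE:-, VALIDATE:P3(v=2,ok=T), TRANSFORM:P2(v=0,ok=F), EMIT:-] out:P1(v=0); in:-
Tick 6: [PARSE:P4(v=12,ok=F), VALIDATE:-, TRANSFORM:P3(v=4,ok=T), EMIT:P2(v=0,ok=F)] out:-; in:P4
Tick 7: [PARSE:-, VALIDATE:P4(v=12,ok=F), TRANSFORM:-, EMIT:P3(v=4,ok=T)] out:P2(v=0); in:-
Tick 8: [PARSE:-, VALIDATE:-, TRANSFORM:P4(v=0,ok=F), EMIT:-] out:P3(v=4); in:-
Emitted by tick 8: ['P1', 'P2', 'P3']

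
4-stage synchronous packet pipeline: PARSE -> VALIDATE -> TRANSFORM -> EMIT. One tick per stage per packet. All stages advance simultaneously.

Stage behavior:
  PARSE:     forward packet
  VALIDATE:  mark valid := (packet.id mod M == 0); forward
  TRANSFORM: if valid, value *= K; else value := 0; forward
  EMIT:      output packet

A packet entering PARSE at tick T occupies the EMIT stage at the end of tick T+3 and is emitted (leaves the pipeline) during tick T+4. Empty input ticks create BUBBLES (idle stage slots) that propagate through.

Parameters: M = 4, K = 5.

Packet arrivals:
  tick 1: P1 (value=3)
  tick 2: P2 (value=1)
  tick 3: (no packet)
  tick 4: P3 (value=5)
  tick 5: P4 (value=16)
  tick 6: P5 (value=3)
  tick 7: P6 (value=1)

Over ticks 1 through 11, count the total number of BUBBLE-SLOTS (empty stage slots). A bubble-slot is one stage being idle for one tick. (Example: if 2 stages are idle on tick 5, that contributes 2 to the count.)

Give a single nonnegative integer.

Answer: 20

Derivation:
Tick 1: [PARSE:P1(v=3,ok=F), VALIDATE:-, TRANSFORM:-, EMIT:-] out:-; bubbles=3
Tick 2: [PARSE:P2(v=1,ok=F), VALIDATE:P1(v=3,ok=F), TRANSFORM:-, EMIT:-] out:-; bubbles=2
Tick 3: [PARSE:-, VALIDATE:P2(v=1,ok=F), TRANSFORM:P1(v=0,ok=F), EMIT:-] out:-; bubbles=2
Tick 4: [PARSE:P3(v=5,ok=F), VALIDATE:-, TRANSFORM:P2(v=0,ok=F), EMIT:P1(v=0,ok=F)] out:-; bubbles=1
Tick 5: [PARSE:P4(v=16,ok=F), VALIDATE:P3(v=5,ok=F), TRANSFORM:-, EMIT:P2(v=0,ok=F)] out:P1(v=0); bubbles=1
Tick 6: [PARSE:P5(v=3,ok=F), VALIDATE:P4(v=16,ok=T), TRANSFORM:P3(v=0,ok=F), EMIT:-] out:P2(v=0); bubbles=1
Tick 7: [PARSE:P6(v=1,ok=F), VALIDATE:P5(v=3,ok=F), TRANSFORM:P4(v=80,ok=T), EMIT:P3(v=0,ok=F)] out:-; bubbles=0
Tick 8: [PARSE:-, VALIDATE:P6(v=1,ok=F), TRANSFORM:P5(v=0,ok=F), EMIT:P4(v=80,ok=T)] out:P3(v=0); bubbles=1
Tick 9: [PARSE:-, VALIDATE:-, TRANSFORM:P6(v=0,ok=F), EMIT:P5(v=0,ok=F)] out:P4(v=80); bubbles=2
Tick 10: [PARSE:-, VALIDATE:-, TRANSFORM:-, EMIT:P6(v=0,ok=F)] out:P5(v=0); bubbles=3
Tick 11: [PARSE:-, VALIDATE:-, TRANSFORM:-, EMIT:-] out:P6(v=0); bubbles=4
Total bubble-slots: 20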